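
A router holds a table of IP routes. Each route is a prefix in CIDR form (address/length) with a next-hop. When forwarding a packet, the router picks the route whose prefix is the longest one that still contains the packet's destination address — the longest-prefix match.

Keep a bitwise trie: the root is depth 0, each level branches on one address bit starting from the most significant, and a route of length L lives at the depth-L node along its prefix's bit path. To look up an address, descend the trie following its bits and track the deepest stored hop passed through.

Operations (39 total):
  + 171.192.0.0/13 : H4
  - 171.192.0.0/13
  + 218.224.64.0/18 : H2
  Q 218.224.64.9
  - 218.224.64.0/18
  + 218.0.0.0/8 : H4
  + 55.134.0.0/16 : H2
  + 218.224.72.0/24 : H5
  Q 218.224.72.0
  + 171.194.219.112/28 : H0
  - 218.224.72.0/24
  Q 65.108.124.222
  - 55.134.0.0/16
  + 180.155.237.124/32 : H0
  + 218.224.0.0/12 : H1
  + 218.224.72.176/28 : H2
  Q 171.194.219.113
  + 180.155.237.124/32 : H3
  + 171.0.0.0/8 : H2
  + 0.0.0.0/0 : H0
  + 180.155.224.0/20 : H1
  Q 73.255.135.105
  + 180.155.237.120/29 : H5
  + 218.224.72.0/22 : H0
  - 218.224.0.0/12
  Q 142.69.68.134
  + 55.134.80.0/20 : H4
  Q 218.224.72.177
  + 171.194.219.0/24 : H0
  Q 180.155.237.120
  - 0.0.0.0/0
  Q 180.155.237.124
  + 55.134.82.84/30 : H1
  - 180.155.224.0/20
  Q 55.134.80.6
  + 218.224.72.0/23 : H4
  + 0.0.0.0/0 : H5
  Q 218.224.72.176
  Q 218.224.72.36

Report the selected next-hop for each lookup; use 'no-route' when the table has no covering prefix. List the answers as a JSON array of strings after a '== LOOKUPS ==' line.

Trace:
  add 171.192.0.0/13 -> H4 at depth 13
  - 171.192.0.0/13 clear@13
  add 218.224.64.0/18 -> H2 at depth 18
  Q 218.224.64.9: descend 110110101110000001 ; hops seen [H2] ; pick H2
  - 218.224.64.0/18 clear@18
  add 218.0.0.0/8 -> H4 at depth 8
  add 55.134.0.0/16 -> H2 at depth 16
  add 218.224.72.0/24 -> H5 at depth 24
  Q 218.224.72.0: descend 110110101110000001001000 ; hops seen [H4,H5] ; pick H5
  add 171.194.219.112/28 -> H0 at depth 28
  - 218.224.72.0/24 clear@24
  Q 65.108.124.222: descend 0 ; hops seen [∅] ; pick no-route
  - 55.134.0.0/16 clear@16
  add 180.155.237.124/32 -> H0 at depth 32
  add 218.224.0.0/12 -> H1 at depth 12
  add 218.224.72.176/28 -> H2 at depth 28
  Q 171.194.219.113: descend 1010101111000010110110110111 ; hops seen [H0] ; pick H0
  add 180.155.237.124/32 -> H3 at depth 32
  add 171.0.0.0/8 -> H2 at depth 8
  add 0.0.0.0/0 -> H0 at depth 0
  add 180.155.224.0/20 -> H1 at depth 20
  Q 73.255.135.105: descend 0 ; hops seen [H0] ; pick H0
  add 180.155.237.120/29 -> H5 at depth 29
  add 218.224.72.0/22 -> H0 at depth 22
  - 218.224.0.0/12 clear@12
  Q 142.69.68.134: descend 10 ; hops seen [H0] ; pick H0
  add 55.134.80.0/20 -> H4 at depth 20
  Q 218.224.72.177: descend 1101101011100000010010001011 ; hops seen [H0,H4,H0,H2] ; pick H2
  add 171.194.219.0/24 -> H0 at depth 24
  Q 180.155.237.120: descend 10110100100110111110110101111 ; hops seen [H0,H1,H5] ; pick H5
  - 0.0.0.0/0 clear@0
  Q 180.155.237.124: descend 10110100100110111110110101111100 ; hops seen [H1,H5,H3] ; pick H3
  add 55.134.82.84/30 -> H1 at depth 30
  - 180.155.224.0/20 clear@20
  Q 55.134.80.6: descend 0011011110000110010100 ; hops seen [H4] ; pick H4
  add 218.224.72.0/23 -> H4 at depth 23
  add 0.0.0.0/0 -> H5 at depth 0
  Q 218.224.72.176: descend 1101101011100000010010001011 ; hops seen [H5,H4,H0,H4,H2] ; pick H2
  Q 218.224.72.36: descend 110110101110000001001000 ; hops seen [H5,H4,H0,H4] ; pick H4

== LOOKUPS ==
["H2","H5","no-route","H0","H0","H0","H2","H5","H3","H4","H2","H4"]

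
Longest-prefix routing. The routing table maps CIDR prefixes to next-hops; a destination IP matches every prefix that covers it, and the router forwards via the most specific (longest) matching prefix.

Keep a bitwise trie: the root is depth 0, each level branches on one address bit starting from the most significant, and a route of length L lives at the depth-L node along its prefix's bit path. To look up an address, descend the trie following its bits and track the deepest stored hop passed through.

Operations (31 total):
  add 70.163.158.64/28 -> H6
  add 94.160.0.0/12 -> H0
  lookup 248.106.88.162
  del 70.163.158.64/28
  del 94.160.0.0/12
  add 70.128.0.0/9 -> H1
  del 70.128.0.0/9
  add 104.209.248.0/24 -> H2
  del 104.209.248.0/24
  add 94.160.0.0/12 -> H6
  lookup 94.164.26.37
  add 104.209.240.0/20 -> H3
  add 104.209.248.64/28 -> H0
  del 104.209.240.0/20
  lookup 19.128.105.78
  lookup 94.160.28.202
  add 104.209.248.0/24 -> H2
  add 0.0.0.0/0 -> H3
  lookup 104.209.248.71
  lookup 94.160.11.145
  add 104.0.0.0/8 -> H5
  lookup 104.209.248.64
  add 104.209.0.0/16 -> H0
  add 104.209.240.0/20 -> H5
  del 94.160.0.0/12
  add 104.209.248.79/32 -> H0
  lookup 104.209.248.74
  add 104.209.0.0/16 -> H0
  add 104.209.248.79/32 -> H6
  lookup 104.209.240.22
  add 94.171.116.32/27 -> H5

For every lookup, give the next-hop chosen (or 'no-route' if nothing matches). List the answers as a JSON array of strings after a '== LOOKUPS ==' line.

Apply in order:
  add 70.163.158.64/28 -> H6 at depth 28
  add 94.160.0.0/12 -> H0 at depth 12
  lookup 248.106.88.162: bits ε walk d0:- -> no-route
  del 70.163.158.64/28 (clear depth 28)
  del 94.160.0.0/12 (clear depth 12)
  add 70.128.0.0/9 -> H1 at depth 9
  del 70.128.0.0/9 (clear depth 9)
  add 104.209.248.0/24 -> H2 at depth 24
  del 104.209.248.0/24 (clear depth 24)
  add 94.160.0.0/12 -> H6 at depth 12
  lookup 94.164.26.37: bits 010111101010 walk d0:-→d1:-→d2:-→d3:-→d4:-→d5:-→d6:-→d7:-→d8:-→d9:-→d10:-→d11:-→d12:H6 -> H6
  add 104.209.240.0/20 -> H3 at depth 20
  add 104.209.248.64/28 -> H0 at depth 28
  del 104.209.240.0/20 (clear depth 20)
  lookup 19.128.105.78: bits 0 walk d0:-→d1:- -> no-route
  lookup 94.160.28.202: bits 010111101010 walk d0:-→d1:-→d2:-→d3:-→d4:-→d5:-→d6:-→d7:-→d8:-→d9:-→d10:-→d11:-→d12:H6 -> H6
  add 104.209.248.0/24 -> H2 at depth 24
  add 0.0.0.0/0 -> H3 at depth 0
  lookup 104.209.248.71: bits 0110100011010001111110000100 walk d0:H3→d1:-→d2:-→d3:-→d4:-→d5:-→d6:-→d7:-→d8:-→d9:-→d10:-→d11:-→d12:-→d13:-→d14:-→d15:-→d16:-→d17:-→d18:-→d19:-→d20:-→d21:-→d22:-→d23:-→d24:H2→d25:-→d26:-→d27:-→d28:H0 -> H0
  lookup 94.160.11.145: bits 010111101010 walk d0:H3→d1:-→d2:-→d3:-→d4:-→d5:-→d6:-→d7:-→d8:-→d9:-→d10:-→d11:-→d12:H6 -> H6
  add 104.0.0.0/8 -> H5 at depth 8
  lookup 104.209.248.64: bits 0110100011010001111110000100 walk d0:H3→d1:-→d2:-→d3:-→d4:-→d5:-→d6:-→d7:-→d8:H5→d9:-→d10:-→d11:-→d12:-→d13:-→d14:-→d15:-→d16:-→d17:-→d18:-→d19:-→d20:-→d21:-→d22:-→d23:-→d24:H2→d25:-→d26:-→d27:-→d28:H0 -> H0
  add 104.209.0.0/16 -> H0 at depth 16
  add 104.209.240.0/20 -> H5 at depth 20
  del 94.160.0.0/12 (clear depth 12)
  add 104.209.248.79/32 -> H0 at depth 32
  lookup 104.209.248.74: bits 01101000110100011111100001001 walk d0:H3→d1:-→d2:-→d3:-→d4:-→d5:-→d6:-→d7:-→d8:H5→d9:-→d10:-→d11:-→d12:-→d13:-→d14:-→d15:-→d16:H0→d17:-→d18:-→d19:-→d20:H5→d21:-→d22:-→d23:-→d24:H2→d25:-→d26:-→d27:-→d28:H0→d29:- -> H0
  add 104.209.0.0/16 -> H0 at depth 16
  add 104.209.248.79/32 -> H6 at depth 32
  lookup 104.209.240.22: bits 01101000110100011111 walk d0:H3→d1:-→d2:-→d3:-→d4:-→d5:-→d6:-→d7:-→d8:H5→d9:-→d10:-→d11:-→d12:-→d13:-→d14:-→d15:-→d16:H0→d17:-→d18:-→d19:-→d20:H5 -> H5
  add 94.171.116.32/27 -> H5 at depth 27

== LOOKUPS ==
["no-route","H6","no-route","H6","H0","H6","H0","H0","H5"]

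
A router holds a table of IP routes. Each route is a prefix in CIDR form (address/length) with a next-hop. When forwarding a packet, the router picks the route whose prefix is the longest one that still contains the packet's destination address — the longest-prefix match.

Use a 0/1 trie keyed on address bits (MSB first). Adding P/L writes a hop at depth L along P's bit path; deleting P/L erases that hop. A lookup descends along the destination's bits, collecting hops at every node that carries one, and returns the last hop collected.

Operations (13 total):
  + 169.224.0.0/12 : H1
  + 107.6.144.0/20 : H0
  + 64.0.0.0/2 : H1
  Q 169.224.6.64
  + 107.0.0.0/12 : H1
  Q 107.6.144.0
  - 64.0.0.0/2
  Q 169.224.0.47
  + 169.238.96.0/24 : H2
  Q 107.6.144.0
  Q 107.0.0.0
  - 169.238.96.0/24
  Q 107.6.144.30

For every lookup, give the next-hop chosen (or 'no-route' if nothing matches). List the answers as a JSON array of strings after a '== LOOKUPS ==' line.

Apply in order:
  add 169.224.0.0/12 -> H1 at depth 12
  add 107.6.144.0/20 -> H0 at depth 20
  add 64.0.0.0/2 -> H1 at depth 2
  lookup 169.224.6.64: bits 101010011110 walk d0:-→d1:-→d2:-→d3:-→d4:-→d5:-→d6:-→d7:-→d8:-→d9:-→d10:-→d11:-→d12:H1 -> H1
  add 107.0.0.0/12 -> H1 at depth 12
  lookup 107.6.144.0: bits 01101011000001101001 walk d0:-→d1:-→d2:H1→d3:-→d4:-→d5:-→d6:-→d7:-→d8:-→d9:-→d10:-→d11:-→d12:H1→d13:-→d14:-→d15:-→d16:-→d17:-→d18:-→d19:-→d20:H0 -> H0
  - 64.0.0.0/2 clear@2
  lookup 169.224.0.47: bits 101010011110 walk d0:-→d1:-→d2:-→d3:-→d4:-→d5:-→d6:-→d7:-→d8:-→d9:-→d10:-→d11:-→d12:H1 -> H1
  add 169.238.96.0/24 -> H2 at depth 24
  lookup 107.6.144.0: bits 01101011000001101001 walk d0:-→d1:-→d2:-→d3:-→d4:-→d5:-→d6:-→d7:-→d8:-→d9:-→d10:-→d11:-→d12:H1→d13:-→d14:-→d15:-→d16:-→d17:-→d18:-→d19:-→d20:H0 -> H0
  lookup 107.0.0.0: bits 0110101100000 walk d0:-→d1:-→d2:-→d3:-→d4:-→d5:-→d6:-→d7:-→d8:-→d9:-→d10:-→d11:-→d12:H1→d13:- -> H1
  - 169.238.96.0/24 clear@24
  lookup 107.6.144.30: bits 01101011000001101001 walk d0:-→d1:-→d2:-→d3:-→d4:-→d5:-→d6:-→d7:-→d8:-→d9:-→d10:-→d11:-→d12:H1→d13:-→d14:-→d15:-→d16:-→d17:-→d18:-→d19:-→d20:H0 -> H0

== LOOKUPS ==
["H1","H0","H1","H0","H1","H0"]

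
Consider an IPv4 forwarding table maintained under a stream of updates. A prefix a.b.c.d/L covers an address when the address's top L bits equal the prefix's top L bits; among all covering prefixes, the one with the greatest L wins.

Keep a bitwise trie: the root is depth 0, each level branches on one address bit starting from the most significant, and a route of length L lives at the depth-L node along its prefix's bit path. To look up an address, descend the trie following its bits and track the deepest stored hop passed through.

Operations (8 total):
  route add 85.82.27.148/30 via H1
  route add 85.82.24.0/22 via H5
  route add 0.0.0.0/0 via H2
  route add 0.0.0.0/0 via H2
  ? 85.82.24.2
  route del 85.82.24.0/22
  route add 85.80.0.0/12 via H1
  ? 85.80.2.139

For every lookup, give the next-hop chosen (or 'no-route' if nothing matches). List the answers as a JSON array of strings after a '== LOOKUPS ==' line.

Apply in order:
  + 85.82.27.148/30 (H1) depth=30
  + 85.82.24.0/22 (H5) depth=22
  + 0.0.0.0/0 (H2) depth=0
  + 0.0.0.0/0 (H2) depth=0
  lookup 85.82.24.2: bits 0101010101010010000110 walk d0:H2→d1:-→d2:-→d3:-→d4:-→d5:-→d6:-→d7:-→d8:-→d9:-→d10:-→d11:-→d12:-→d13:-→d14:-→d15:-→d16:-→d17:-→d18:-→d19:-→d20:-→d21:-→d22:H5 -> H5
  - 85.82.24.0/22 clear@22
  + 85.80.0.0/12 (H1) depth=12
  lookup 85.80.2.139: bits 01010101010100 walk d0:H2→d1:-→d2:-→d3:-→d4:-→d5:-→d6:-→d7:-→d8:-→d9:-→d10:-→d11:-→d12:H1→d13:-→d14:- -> H1

== LOOKUPS ==
["H5","H1"]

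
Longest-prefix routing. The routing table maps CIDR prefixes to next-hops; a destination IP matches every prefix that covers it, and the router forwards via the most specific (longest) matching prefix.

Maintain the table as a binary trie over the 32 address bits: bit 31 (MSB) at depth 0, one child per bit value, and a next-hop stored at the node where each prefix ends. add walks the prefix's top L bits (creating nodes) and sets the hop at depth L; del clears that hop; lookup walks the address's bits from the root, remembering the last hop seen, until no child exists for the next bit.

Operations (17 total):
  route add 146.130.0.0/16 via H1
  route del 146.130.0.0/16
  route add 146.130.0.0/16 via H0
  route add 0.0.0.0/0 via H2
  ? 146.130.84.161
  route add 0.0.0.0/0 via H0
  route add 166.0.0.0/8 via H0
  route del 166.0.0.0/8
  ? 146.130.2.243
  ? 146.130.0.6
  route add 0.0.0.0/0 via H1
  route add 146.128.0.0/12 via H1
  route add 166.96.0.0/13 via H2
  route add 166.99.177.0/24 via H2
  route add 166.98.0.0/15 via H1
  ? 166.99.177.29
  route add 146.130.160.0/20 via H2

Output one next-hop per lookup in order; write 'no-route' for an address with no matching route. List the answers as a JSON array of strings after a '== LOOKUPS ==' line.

Trace:
  add 146.130.0.0/16 -> H1 at depth 16
  - 146.130.0.0/16 clear@16
  add 146.130.0.0/16 -> H0 at depth 16
  add 0.0.0.0/0 -> H2 at depth 0
  lookup 146.130.84.161: bits 1001001010000010 walk d0:H2→d1:-→d2:-→d3:-→d4:-→d5:-→d6:-→d7:-→d8:-→d9:-→d10:-→d11:-→d12:-→d13:-→d14:-→d15:-→d16:H0 -> H0
  add 0.0.0.0/0 -> H0 at depth 0
  add 166.0.0.0/8 -> H0 at depth 8
  - 166.0.0.0/8 clear@8
  lookup 146.130.2.243: bits 1001001010000010 walk d0:H0→d1:-→d2:-→d3:-→d4:-→d5:-→d6:-→d7:-→d8:-→d9:-→d10:-→d11:-→d12:-→d13:-→d14:-→d15:-→d16:H0 -> H0
  lookup 146.130.0.6: bits 1001001010000010 walk d0:H0→d1:-→d2:-→d3:-→d4:-→d5:-→d6:-→d7:-→d8:-→d9:-→d10:-→d11:-→d12:-→d13:-→d14:-→d15:-→d16:H0 -> H0
  add 0.0.0.0/0 -> H1 at depth 0
  add 146.128.0.0/12 -> H1 at depth 12
  add 166.96.0.0/13 -> H2 at depth 13
  add 166.99.177.0/24 -> H2 at depth 24
  add 166.98.0.0/15 -> H1 at depth 15
  lookup 166.99.177.29: bits 101001100110001110110001 walk d0:H1→d1:-→d2:-→d3:-→d4:-→d5:-→d6:-→d7:-→d8:-→d9:-→d10:-→d11:-→d12:-→d13:H2→d14:-→d15:H1→d16:-→d17:-→d18:-→d19:-→d20:-→d21:-→d22:-→d23:-→d24:H2 -> H2
  add 146.130.160.0/20 -> H2 at depth 20

== LOOKUPS ==
["H0","H0","H0","H2"]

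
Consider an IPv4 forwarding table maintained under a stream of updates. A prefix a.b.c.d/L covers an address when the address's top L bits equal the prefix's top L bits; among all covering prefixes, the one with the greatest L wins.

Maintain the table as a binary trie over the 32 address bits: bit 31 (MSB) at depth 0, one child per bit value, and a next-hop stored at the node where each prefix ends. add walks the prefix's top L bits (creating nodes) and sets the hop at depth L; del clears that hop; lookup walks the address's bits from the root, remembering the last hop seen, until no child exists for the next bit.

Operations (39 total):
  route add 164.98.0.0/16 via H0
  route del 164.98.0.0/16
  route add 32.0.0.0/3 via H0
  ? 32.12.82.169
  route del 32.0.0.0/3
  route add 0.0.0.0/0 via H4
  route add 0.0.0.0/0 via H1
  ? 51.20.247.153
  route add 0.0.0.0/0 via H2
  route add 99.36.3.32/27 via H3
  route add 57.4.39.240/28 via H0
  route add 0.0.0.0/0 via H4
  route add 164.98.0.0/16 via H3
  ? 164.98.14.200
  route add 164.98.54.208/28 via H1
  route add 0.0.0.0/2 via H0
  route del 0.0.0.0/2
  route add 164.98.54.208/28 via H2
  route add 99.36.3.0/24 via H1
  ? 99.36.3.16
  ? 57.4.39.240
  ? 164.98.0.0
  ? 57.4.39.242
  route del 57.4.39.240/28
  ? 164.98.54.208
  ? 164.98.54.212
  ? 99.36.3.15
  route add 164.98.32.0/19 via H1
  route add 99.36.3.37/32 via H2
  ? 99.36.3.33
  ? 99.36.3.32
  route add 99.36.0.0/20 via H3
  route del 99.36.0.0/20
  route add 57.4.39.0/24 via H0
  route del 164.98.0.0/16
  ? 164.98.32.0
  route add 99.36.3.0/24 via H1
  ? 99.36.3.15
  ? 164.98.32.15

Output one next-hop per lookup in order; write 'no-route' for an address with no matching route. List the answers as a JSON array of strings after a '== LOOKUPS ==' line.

Apply in order:
  + 164.98.0.0/16 (H0) depth=16
  - 164.98.0.0/16 clear@16
  + 32.0.0.0/3 (H0) depth=3
  Q 32.12.82.169: descend 001 ; hops seen [H0] ; pick H0
  - 32.0.0.0/3 clear@3
  + 0.0.0.0/0 (H4) depth=0
  + 0.0.0.0/0 (H1) depth=0
  Q 51.20.247.153: descend 001 ; hops seen [H1] ; pick H1
  + 0.0.0.0/0 (H2) depth=0
  + 99.36.3.32/27 (H3) depth=27
  + 57.4.39.240/28 (H0) depth=28
  + 0.0.0.0/0 (H4) depth=0
  + 164.98.0.0/16 (H3) depth=16
  Q 164.98.14.200: descend 1010010001100010 ; hops seen [H4,H3] ; pick H3
  + 164.98.54.208/28 (H1) depth=28
  + 0.0.0.0/2 (H0) depth=2
  - 0.0.0.0/2 clear@2
  + 164.98.54.208/28 (H2) depth=28
  + 99.36.3.0/24 (H1) depth=24
  Q 99.36.3.16: descend 01100011001001000000001100 ; hops seen [H4,H1] ; pick H1
  Q 57.4.39.240: descend 0011100100000100001001111111 ; hops seen [H4,H0] ; pick H0
  Q 164.98.0.0: descend 101001000110001000 ; hops seen [H4,H3] ; pick H3
  Q 57.4.39.242: descend 0011100100000100001001111111 ; hops seen [H4,H0] ; pick H0
  - 57.4.39.240/28 clear@28
  Q 164.98.54.208: descend 1010010001100010001101101101 ; hops seen [H4,H3,H2] ; pick H2
  Q 164.98.54.212: descend 1010010001100010001101101101 ; hops seen [H4,H3,H2] ; pick H2
  Q 99.36.3.15: descend 01100011001001000000001100 ; hops seen [H4,H1] ; pick H1
  + 164.98.32.0/19 (H1) depth=19
  + 99.36.3.37/32 (H2) depth=32
  Q 99.36.3.33: descend 01100011001001000000001100100 ; hops seen [H4,H1,H3] ; pick H3
  Q 99.36.3.32: descend 01100011001001000000001100100 ; hops seen [H4,H1,H3] ; pick H3
  + 99.36.0.0/20 (H3) depth=20
  - 99.36.0.0/20 clear@20
  + 57.4.39.0/24 (H0) depth=24
  - 164.98.0.0/16 clear@16
  Q 164.98.32.0: descend 1010010001100010001 ; hops seen [H4,H1] ; pick H1
  + 99.36.3.0/24 (H1) depth=24
  Q 99.36.3.15: descend 01100011001001000000001100 ; hops seen [H4,H1] ; pick H1
  Q 164.98.32.15: descend 1010010001100010001 ; hops seen [H4,H1] ; pick H1

== LOOKUPS ==
["H0","H1","H3","H1","H0","H3","H0","H2","H2","H1","H3","H3","H1","H1","H1"]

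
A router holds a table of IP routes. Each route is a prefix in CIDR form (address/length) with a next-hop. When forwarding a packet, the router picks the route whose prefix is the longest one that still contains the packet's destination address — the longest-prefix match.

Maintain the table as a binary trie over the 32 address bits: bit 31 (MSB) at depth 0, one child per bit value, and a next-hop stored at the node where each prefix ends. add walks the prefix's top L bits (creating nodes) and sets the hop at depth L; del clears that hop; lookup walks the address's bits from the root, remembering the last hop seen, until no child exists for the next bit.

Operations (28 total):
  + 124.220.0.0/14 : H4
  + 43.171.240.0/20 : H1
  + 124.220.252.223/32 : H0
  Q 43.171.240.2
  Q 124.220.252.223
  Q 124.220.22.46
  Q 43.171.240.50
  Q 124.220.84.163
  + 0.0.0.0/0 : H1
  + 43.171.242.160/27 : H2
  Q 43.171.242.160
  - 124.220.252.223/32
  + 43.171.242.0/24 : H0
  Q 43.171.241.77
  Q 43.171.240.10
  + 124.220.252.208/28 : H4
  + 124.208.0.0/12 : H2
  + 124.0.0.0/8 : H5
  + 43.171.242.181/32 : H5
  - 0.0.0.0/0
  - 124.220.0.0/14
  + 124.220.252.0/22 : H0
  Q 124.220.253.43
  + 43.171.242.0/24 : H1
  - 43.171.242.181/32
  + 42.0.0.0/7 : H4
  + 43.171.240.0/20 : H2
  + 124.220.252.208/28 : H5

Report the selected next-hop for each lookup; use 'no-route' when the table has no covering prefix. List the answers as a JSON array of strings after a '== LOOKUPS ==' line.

Apply in order:
  + 124.220.0.0/14 (H4) depth=14
  + 43.171.240.0/20 (H1) depth=20
  + 124.220.252.223/32 (H0) depth=32
  Q 43.171.240.2: descend 00101011101010111111 ; hops seen [H1] ; pick H1
  Q 124.220.252.223: descend 01111100110111001111110011011111 ; hops seen [H4,H0] ; pick H0
  Q 124.220.22.46: descend 0111110011011100 ; hops seen [H4] ; pick H4
  Q 43.171.240.50: descend 00101011101010111111 ; hops seen [H1] ; pick H1
  Q 124.220.84.163: descend 0111110011011100 ; hops seen [H4] ; pick H4
  + 0.0.0.0/0 (H1) depth=0
  + 43.171.242.160/27 (H2) depth=27
  Q 43.171.242.160: descend 001010111010101111110010101 ; hops seen [H1,H1,H2] ; pick H2
  - 124.220.252.223/32 clear@32
  + 43.171.242.0/24 (H0) depth=24
  Q 43.171.241.77: descend 0010101110101011111100 ; hops seen [H1,H1] ; pick H1
  Q 43.171.240.10: descend 0010101110101011111100 ; hops seen [H1,H1] ; pick H1
  + 124.220.252.208/28 (H4) depth=28
  + 124.208.0.0/12 (H2) depth=12
  + 124.0.0.0/8 (H5) depth=8
  + 43.171.242.181/32 (H5) depth=32
  - 0.0.0.0/0 clear@0
  - 124.220.0.0/14 clear@14
  + 124.220.252.0/22 (H0) depth=22
  Q 124.220.253.43: descend 01111100110111001111110 ; hops seen [H5,H2,H0] ; pick H0
  + 43.171.242.0/24 (H1) depth=24
  - 43.171.242.181/32 clear@32
  + 42.0.0.0/7 (H4) depth=7
  + 43.171.240.0/20 (H2) depth=20
  + 124.220.252.208/28 (H5) depth=28

== LOOKUPS ==
["H1","H0","H4","H1","H4","H2","H1","H1","H0"]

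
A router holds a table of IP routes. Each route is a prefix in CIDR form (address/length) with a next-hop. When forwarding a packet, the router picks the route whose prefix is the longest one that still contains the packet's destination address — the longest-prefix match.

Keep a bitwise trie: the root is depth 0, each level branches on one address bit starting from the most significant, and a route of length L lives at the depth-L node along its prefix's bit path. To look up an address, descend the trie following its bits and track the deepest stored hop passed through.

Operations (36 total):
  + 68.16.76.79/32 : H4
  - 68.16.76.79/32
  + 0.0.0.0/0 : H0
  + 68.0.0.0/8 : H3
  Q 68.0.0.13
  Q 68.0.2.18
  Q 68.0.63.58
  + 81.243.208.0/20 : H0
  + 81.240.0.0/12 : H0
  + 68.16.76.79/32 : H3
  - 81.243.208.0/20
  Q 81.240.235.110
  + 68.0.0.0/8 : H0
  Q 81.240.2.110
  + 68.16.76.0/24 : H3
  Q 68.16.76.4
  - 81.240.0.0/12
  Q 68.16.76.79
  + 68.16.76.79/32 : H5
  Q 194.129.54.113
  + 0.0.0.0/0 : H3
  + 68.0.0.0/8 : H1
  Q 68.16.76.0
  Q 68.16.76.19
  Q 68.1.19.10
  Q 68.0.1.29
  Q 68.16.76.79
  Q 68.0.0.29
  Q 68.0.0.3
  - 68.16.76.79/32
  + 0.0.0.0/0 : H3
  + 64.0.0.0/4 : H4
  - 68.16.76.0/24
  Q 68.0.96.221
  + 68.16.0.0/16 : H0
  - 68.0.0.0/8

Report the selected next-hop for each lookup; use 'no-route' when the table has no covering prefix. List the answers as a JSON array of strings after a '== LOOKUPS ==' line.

Apply in order:
  + 68.16.76.79/32 (H4) depth=32
  - 68.16.76.79/32 clear@32
  + 0.0.0.0/0 (H0) depth=0
  + 68.0.0.0/8 (H3) depth=8
  lookup 68.0.0.13: bits 01000100000 walk d0:H0→d1:-→d2:-→d3:-→d4:-→d5:-→d6:-→d7:-→d8:H3→d9:-→d10:-→d11:- -> H3
  lookup 68.0.2.18: bits 01000100000 walk d0:H0→d1:-→d2:-→d3:-→d4:-→d5:-→d6:-→d7:-→d8:H3→d9:-→d10:-→d11:- -> H3
  lookup 68.0.63.58: bits 01000100000 walk d0:H0→d1:-→d2:-→d3:-→d4:-→d5:-→d6:-→d7:-→d8:H3→d9:-→d10:-→d11:- -> H3
  + 81.243.208.0/20 (H0) depth=20
  + 81.240.0.0/12 (H0) depth=12
  + 68.16.76.79/32 (H3) depth=32
  - 81.243.208.0/20 clear@20
  lookup 81.240.235.110: bits 01010001111100 walk d0:H0→d1:-→d2:-→d3:-→d4:-→d5:-→d6:-→d7:-→d8:-→d9:-→d10:-→d11:-→d12:H0→d13:-→d14:- -> H0
  + 68.0.0.0/8 (H0) depth=8
  lookup 81.240.2.110: bits 01010001111100 walk d0:H0→d1:-→d2:-→d3:-→d4:-→d5:-→d6:-→d7:-→d8:-→d9:-→d10:-→d11:-→d12:H0→d13:-→d14:- -> H0
  + 68.16.76.0/24 (H3) depth=24
  lookup 68.16.76.4: bits 0100010000010000010011000 walk d0:H0→d1:-→d2:-→d3:-→d4:-→d5:-→d6:-→d7:-→d8:H0→d9:-→d10:-→d11:-→d12:-→d13:-→d14:-→d15:-→d16:-→d17:-→d18:-→d19:-→d20:-→d21:-→d22:-→d23:-→d24:H3→d25:- -> H3
  - 81.240.0.0/12 clear@12
  lookup 68.16.76.79: bits 01000100000100000100110001001111 walk d0:H0→d1:-→d2:-→d3:-→d4:-→d5:-→d6:-→d7:-→d8:H0→d9:-→d10:-→d11:-→d12:-→d13:-→d14:-→d15:-→d16:-→d17:-→d18:-→d19:-→d20:-→d21:-→d22:-→d23:-→d24:H3→d25:-→d26:-→d27:-→d28:-→d29:-→d30:-→d31:-→d32:H3 -> H3
  + 68.16.76.79/32 (H5) depth=32
  lookup 194.129.54.113: bits ε walk d0:H0 -> H0
  + 0.0.0.0/0 (H3) depth=0
  + 68.0.0.0/8 (H1) depth=8
  lookup 68.16.76.0: bits 0100010000010000010011000 walk d0:H3→d1:-→d2:-→d3:-→d4:-→d5:-→d6:-→d7:-→d8:H1→d9:-→d10:-→d11:-→d12:-→d13:-→d14:-→d15:-→d16:-→d17:-→d18:-→d19:-→d20:-→d21:-→d22:-→d23:-→d24:H3→d25:- -> H3
  lookup 68.16.76.19: bits 0100010000010000010011000 walk d0:H3→d1:-→d2:-→d3:-→d4:-→d5:-→d6:-→d7:-→d8:H1→d9:-→d10:-→d11:-→d12:-→d13:-→d14:-→d15:-→d16:-→d17:-→d18:-→d19:-→d20:-→d21:-→d22:-→d23:-→d24:H3→d25:- -> H3
  lookup 68.1.19.10: bits 01000100000 walk d0:H3→d1:-→d2:-→d3:-→d4:-→d5:-→d6:-→d7:-→d8:H1→d9:-→d10:-→d11:- -> H1
  lookup 68.0.1.29: bits 01000100000 walk d0:H3→d1:-→d2:-→d3:-→d4:-→d5:-→d6:-→d7:-→d8:H1→d9:-→d10:-→d11:- -> H1
  lookup 68.16.76.79: bits 01000100000100000100110001001111 walk d0:H3→d1:-→d2:-→d3:-→d4:-→d5:-→d6:-→d7:-→d8:H1→d9:-→d10:-→d11:-→d12:-→d13:-→d14:-→d15:-→d16:-→d17:-→d18:-→d19:-→d20:-→d21:-→d22:-→d23:-→d24:H3→d25:-→d26:-→d27:-→d28:-→d29:-→d30:-→d31:-→d32:H5 -> H5
  lookup 68.0.0.29: bits 01000100000 walk d0:H3→d1:-→d2:-→d3:-→d4:-→d5:-→d6:-→d7:-→d8:H1→d9:-→d10:-→d11:- -> H1
  lookup 68.0.0.3: bits 01000100000 walk d0:H3→d1:-→d2:-→d3:-→d4:-→d5:-→d6:-→d7:-→d8:H1→d9:-→d10:-→d11:- -> H1
  - 68.16.76.79/32 clear@32
  + 0.0.0.0/0 (H3) depth=0
  + 64.0.0.0/4 (H4) depth=4
  - 68.16.76.0/24 clear@24
  lookup 68.0.96.221: bits 01000100000 walk d0:H3→d1:-→d2:-→d3:-→d4:H4→d5:-→d6:-→d7:-→d8:H1→d9:-→d10:-→d11:- -> H1
  + 68.16.0.0/16 (H0) depth=16
  - 68.0.0.0/8 clear@8

== LOOKUPS ==
["H3","H3","H3","H0","H0","H3","H3","H0","H3","H3","H1","H1","H5","H1","H1","H1"]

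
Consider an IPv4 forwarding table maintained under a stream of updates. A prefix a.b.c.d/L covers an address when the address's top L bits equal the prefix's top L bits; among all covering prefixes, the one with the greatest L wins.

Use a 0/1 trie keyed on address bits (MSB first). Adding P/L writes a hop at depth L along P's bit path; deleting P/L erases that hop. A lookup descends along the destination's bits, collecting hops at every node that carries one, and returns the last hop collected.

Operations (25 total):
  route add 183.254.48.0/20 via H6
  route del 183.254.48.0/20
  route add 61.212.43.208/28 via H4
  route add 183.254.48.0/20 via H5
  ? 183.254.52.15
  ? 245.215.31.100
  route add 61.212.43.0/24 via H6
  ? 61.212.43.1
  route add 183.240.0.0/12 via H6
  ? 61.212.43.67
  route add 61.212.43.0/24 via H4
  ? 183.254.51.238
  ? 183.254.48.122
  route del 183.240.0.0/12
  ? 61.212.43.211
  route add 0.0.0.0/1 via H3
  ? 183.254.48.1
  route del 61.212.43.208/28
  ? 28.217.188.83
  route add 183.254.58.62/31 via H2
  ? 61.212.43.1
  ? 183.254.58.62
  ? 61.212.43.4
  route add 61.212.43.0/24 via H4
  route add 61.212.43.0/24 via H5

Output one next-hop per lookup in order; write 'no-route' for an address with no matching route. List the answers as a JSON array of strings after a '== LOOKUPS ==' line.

Process each operation:
  add 183.254.48.0/20 -> H6 at depth 20
  - 183.254.48.0/20 clear@20
  add 61.212.43.208/28 -> H4 at depth 28
  add 183.254.48.0/20 -> H5 at depth 20
  ? 183.254.52.15  path d0:-→d1:-→d2:-→d3:-→d4:-→d5:-→d6:-→d7:-→d8:-→d9:-→d10:-→d11:-→d12:-→d13:-→d14:-→d15:-→d16:-→d17:-→d18:-→d19:-→d20:H5  best=H5
  ? 245.215.31.100  path d0:-→d1:-  best=no-route
  add 61.212.43.0/24 -> H6 at depth 24
  ? 61.212.43.1  path d0:-→d1:-→d2:-→d3:-→d4:-→d5:-→d6:-→d7:-→d8:-→d9:-→d10:-→d11:-→d12:-→d13:-→d14:-→d15:-→d16:-→d17:-→d18:-→d19:-→d20:-→d21:-→d22:-→d23:-→d24:H6  best=H6
  add 183.240.0.0/12 -> H6 at depth 12
  ? 61.212.43.67  path d0:-→d1:-→d2:-→d3:-→d4:-→d5:-→d6:-→d7:-→d8:-→d9:-→d10:-→d11:-→d12:-→d13:-→d14:-→d15:-→d16:-→d17:-→d18:-→d19:-→d20:-→d21:-→d22:-→d23:-→d24:H6  best=H6
  add 61.212.43.0/24 -> H4 at depth 24
  ? 183.254.51.238  path d0:-→d1:-→d2:-→d3:-→d4:-→d5:-→d6:-→d7:-→d8:-→d9:-→d10:-→d11:-→d12:H6→d13:-→d14:-→d15:-→d16:-→d17:-→d18:-→d19:-→d20:H5  best=H5
  ? 183.254.48.122  path d0:-→d1:-→d2:-→d3:-→d4:-→d5:-→d6:-→d7:-→d8:-→d9:-→d10:-→d11:-→d12:H6→d13:-→d14:-→d15:-→d16:-→d17:-→d18:-→d19:-→d20:H5  best=H5
  - 183.240.0.0/12 clear@12
  ? 61.212.43.211  path d0:-→d1:-→d2:-→d3:-→d4:-→d5:-→d6:-→d7:-→d8:-→d9:-→d10:-→d11:-→d12:-→d13:-→d14:-→d15:-→d16:-→d17:-→d18:-→d19:-→d20:-→d21:-→d22:-→d23:-→d24:H4→d25:-→d26:-→d27:-→d28:H4  best=H4
  add 0.0.0.0/1 -> H3 at depth 1
  ? 183.254.48.1  path d0:-→d1:-→d2:-→d3:-→d4:-→d5:-→d6:-→d7:-→d8:-→d9:-→d10:-→d11:-→d12:-→d13:-→d14:-→d15:-→d16:-→d17:-→d18:-→d19:-→d20:H5  best=H5
  - 61.212.43.208/28 clear@28
  ? 28.217.188.83  path d0:-→d1:H3→d2:-  best=H3
  add 183.254.58.62/31 -> H2 at depth 31
  ? 61.212.43.1  path d0:-→d1:H3→d2:-→d3:-→d4:-→d5:-→d6:-→d7:-→d8:-→d9:-→d10:-→d11:-→d12:-→d13:-→d14:-→d15:-→d16:-→d17:-→d18:-→d19:-→d20:-→d21:-→d22:-→d23:-→d24:H4  best=H4
  ? 183.254.58.62  path d0:-→d1:-→d2:-→d3:-→d4:-→d5:-→d6:-→d7:-→d8:-→d9:-→d10:-→d11:-→d12:-→d13:-→d14:-→d15:-→d16:-→d17:-→d18:-→d19:-→d20:H5→d21:-→d22:-→d23:-→d24:-→d25:-→d26:-→d27:-→d28:-→d29:-→d30:-→d31:H2  best=H2
  ? 61.212.43.4  path d0:-→d1:H3→d2:-→d3:-→d4:-→d5:-→d6:-→d7:-→d8:-→d9:-→d10:-→d11:-→d12:-→d13:-→d14:-→d15:-→d16:-→d17:-→d18:-→d19:-→d20:-→d21:-→d22:-→d23:-→d24:H4  best=H4
  add 61.212.43.0/24 -> H4 at depth 24
  add 61.212.43.0/24 -> H5 at depth 24

== LOOKUPS ==
["H5","no-route","H6","H6","H5","H5","H4","H5","H3","H4","H2","H4"]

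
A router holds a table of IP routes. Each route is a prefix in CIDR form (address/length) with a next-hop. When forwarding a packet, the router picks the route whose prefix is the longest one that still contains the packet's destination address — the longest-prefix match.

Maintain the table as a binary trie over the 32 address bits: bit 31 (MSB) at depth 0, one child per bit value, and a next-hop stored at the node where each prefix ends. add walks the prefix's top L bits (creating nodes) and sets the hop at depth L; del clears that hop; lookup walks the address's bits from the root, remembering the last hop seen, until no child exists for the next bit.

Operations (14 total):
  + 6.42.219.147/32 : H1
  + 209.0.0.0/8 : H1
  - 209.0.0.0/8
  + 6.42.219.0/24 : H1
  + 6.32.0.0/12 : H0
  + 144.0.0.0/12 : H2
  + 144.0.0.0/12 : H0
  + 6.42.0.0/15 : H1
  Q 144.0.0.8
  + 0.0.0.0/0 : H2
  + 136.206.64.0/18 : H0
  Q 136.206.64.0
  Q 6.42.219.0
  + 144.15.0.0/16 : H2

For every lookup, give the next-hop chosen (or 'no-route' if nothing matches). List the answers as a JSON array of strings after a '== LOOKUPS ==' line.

Trace:
  + 6.42.219.147/32 (H1) depth=32
  + 209.0.0.0/8 (H1) depth=8
  del 209.0.0.0/8 (clear depth 8)
  + 6.42.219.0/24 (H1) depth=24
  + 6.32.0.0/12 (H0) depth=12
  + 144.0.0.0/12 (H2) depth=12
  + 144.0.0.0/12 (H0) depth=12
  + 6.42.0.0/15 (H1) depth=15
  lookup 144.0.0.8: bits 100100000000 walk d0:-→d1:-→d2:-→d3:-→d4:-→d5:-→d6:-→d7:-→d8:-→d9:-→d10:-→d11:-→d12:H0 -> H0
  + 0.0.0.0/0 (H2) depth=0
  + 136.206.64.0/18 (H0) depth=18
  lookup 136.206.64.0: bits 100010001100111001 walk d0:H2→d1:-→d2:-→d3:-→d4:-→d5:-→d6:-→d7:-→d8:-→d9:-→d10:-→d11:-→d12:-→d13:-→d14:-→d15:-→d16:-→d17:-→d18:H0 -> H0
  lookup 6.42.219.0: bits 000001100010101011011011 walk d0:H2→d1:-→d2:-→d3:-→d4:-→d5:-→d6:-→d7:-→d8:-→d9:-→d10:-→d11:-→d12:H0→d13:-→d14:-→d15:H1→d16:-→d17:-→d18:-→d19:-→d20:-→d21:-→d22:-→d23:-→d24:H1 -> H1
  + 144.15.0.0/16 (H2) depth=16

== LOOKUPS ==
["H0","H0","H1"]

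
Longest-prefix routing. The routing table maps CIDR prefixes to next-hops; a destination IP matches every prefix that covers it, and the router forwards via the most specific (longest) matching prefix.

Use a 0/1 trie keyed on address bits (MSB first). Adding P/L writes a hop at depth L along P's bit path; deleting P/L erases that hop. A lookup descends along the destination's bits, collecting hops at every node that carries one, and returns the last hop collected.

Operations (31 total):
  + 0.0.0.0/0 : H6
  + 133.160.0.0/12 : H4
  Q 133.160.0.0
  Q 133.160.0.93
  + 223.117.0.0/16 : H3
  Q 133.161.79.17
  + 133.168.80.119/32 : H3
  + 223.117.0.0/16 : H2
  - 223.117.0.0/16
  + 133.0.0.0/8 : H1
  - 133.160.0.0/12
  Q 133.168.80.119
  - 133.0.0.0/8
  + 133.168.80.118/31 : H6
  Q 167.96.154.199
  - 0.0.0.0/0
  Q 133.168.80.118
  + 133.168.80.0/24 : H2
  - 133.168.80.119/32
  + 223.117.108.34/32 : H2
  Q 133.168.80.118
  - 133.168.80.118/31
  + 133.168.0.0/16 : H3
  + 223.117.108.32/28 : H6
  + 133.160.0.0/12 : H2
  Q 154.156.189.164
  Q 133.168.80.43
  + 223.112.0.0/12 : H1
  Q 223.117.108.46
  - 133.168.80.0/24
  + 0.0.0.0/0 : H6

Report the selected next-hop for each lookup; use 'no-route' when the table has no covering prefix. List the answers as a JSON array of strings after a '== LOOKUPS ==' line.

Apply in order:
  add 0.0.0.0/0 -> H6 at depth 0
  add 133.160.0.0/12 -> H4 at depth 12
  lookup 133.160.0.0: bits 100001011010 walk d0:H6→d1:-→d2:-→d3:-→d4:-→d5:-→d6:-→d7:-→d8:-→d9:-→d10:-→d11:-→d12:H4 -> H4
  lookup 133.160.0.93: bits 100001011010 walk d0:H6→d1:-→d2:-→d3:-→d4:-→d5:-→d6:-→d7:-→d8:-→d9:-→d10:-→d11:-→d12:H4 -> H4
  add 223.117.0.0/16 -> H3 at depth 16
  lookup 133.161.79.17: bits 100001011010 walk d0:H6→d1:-→d2:-→d3:-→d4:-→d5:-→d6:-→d7:-→d8:-→d9:-→d10:-→d11:-→d12:H4 -> H4
  add 133.168.80.119/32 -> H3 at depth 32
  add 223.117.0.0/16 -> H2 at depth 16
  del 223.117.0.0/16 (clear depth 16)
  add 133.0.0.0/8 -> H1 at depth 8
  del 133.160.0.0/12 (clear depth 12)
  lookup 133.168.80.119: bits 10000101101010000101000001110111 walk d0:H6→d1:-→d2:-→d3:-→d4:-→d5:-→d6:-→d7:-→d8:H1→d9:-→d10:-→d11:-→d12:-→d13:-→d14:-→d15:-→d16:-→d17:-→d18:-→d19:-→d20:-→d21:-→d22:-→d23:-→d24:-→d25:-→d26:-→d27:-→d28:-→d29:-→d30:-→d31:-→d32:H3 -> H3
  del 133.0.0.0/8 (clear depth 8)
  add 133.168.80.118/31 -> H6 at depth 31
  lookup 167.96.154.199: bits 10 walk d0:H6→d1:-→d2:- -> H6
  del 0.0.0.0/0 (clear depth 0)
  lookup 133.168.80.118: bits 1000010110101000010100000111011 walk d0:-→d1:-→d2:-→d3:-→d4:-→d5:-→d6:-→d7:-→d8:-→d9:-→d10:-→d11:-→d12:-→d13:-→d14:-→d15:-→d16:-→d17:-→d18:-→d19:-→d20:-→d21:-→d22:-→d23:-→d24:-→d25:-→d26:-→d27:-→d28:-→d29:-→d30:-→d31:H6 -> H6
  add 133.168.80.0/24 -> H2 at depth 24
  del 133.168.80.119/32 (clear depth 32)
  add 223.117.108.34/32 -> H2 at depth 32
  lookup 133.168.80.118: bits 1000010110101000010100000111011 walk d0:-→d1:-→d2:-→d3:-→d4:-→d5:-→d6:-→d7:-→d8:-→d9:-→d10:-→d11:-→d12:-→d13:-→d14:-→d15:-→d16:-→d17:-→d18:-→d19:-→d20:-→d21:-→d22:-→d23:-→d24:H2→d25:-→d26:-→d27:-→d28:-→d29:-→d30:-→d31:H6 -> H6
  del 133.168.80.118/31 (clear depth 31)
  add 133.168.0.0/16 -> H3 at depth 16
  add 223.117.108.32/28 -> H6 at depth 28
  add 133.160.0.0/12 -> H2 at depth 12
  lookup 154.156.189.164: bits 100 walk d0:-→d1:-→d2:-→d3:- -> no-route
  lookup 133.168.80.43: bits 1000010110101000010100000 walk d0:-→d1:-→d2:-→d3:-→d4:-→d5:-→d6:-→d7:-→d8:-→d9:-→d10:-→d11:-→d12:H2→d13:-→d14:-→d15:-→d16:H3→d17:-→d18:-→d19:-→d20:-→d21:-→d22:-→d23:-→d24:H2→d25:- -> H2
  add 223.112.0.0/12 -> H1 at depth 12
  lookup 223.117.108.46: bits 1101111101110101011011000010 walk d0:-→d1:-→d2:-→d3:-→d4:-→d5:-→d6:-→d7:-→d8:-→d9:-→d10:-→d11:-→d12:H1→d13:-→d14:-→d15:-→d16:-→d17:-→d18:-→d19:-→d20:-→d21:-→d22:-→d23:-→d24:-→d25:-→d26:-→d27:-→d28:H6 -> H6
  del 133.168.80.0/24 (clear depth 24)
  add 0.0.0.0/0 -> H6 at depth 0

== LOOKUPS ==
["H4","H4","H4","H3","H6","H6","H6","no-route","H2","H6"]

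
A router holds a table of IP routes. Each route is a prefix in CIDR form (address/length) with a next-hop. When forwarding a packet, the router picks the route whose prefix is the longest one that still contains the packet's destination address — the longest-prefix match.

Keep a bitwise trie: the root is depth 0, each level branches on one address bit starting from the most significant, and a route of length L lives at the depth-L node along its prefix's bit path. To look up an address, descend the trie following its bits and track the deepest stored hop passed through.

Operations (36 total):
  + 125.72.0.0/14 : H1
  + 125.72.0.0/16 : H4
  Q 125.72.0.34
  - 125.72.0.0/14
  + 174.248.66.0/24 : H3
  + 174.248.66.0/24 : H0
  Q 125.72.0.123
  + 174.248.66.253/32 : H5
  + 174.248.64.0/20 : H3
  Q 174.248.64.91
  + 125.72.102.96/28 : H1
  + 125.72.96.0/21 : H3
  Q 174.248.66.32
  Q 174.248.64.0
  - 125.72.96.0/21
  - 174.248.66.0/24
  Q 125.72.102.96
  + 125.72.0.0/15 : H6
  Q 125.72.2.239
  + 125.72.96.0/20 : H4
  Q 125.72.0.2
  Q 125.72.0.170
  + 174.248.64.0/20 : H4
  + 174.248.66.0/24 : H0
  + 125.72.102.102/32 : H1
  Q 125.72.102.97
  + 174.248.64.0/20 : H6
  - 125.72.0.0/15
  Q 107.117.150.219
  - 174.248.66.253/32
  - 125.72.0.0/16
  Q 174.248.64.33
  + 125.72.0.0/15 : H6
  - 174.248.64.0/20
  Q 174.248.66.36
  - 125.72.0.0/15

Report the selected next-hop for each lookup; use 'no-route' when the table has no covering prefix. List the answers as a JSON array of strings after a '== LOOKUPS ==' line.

Trace:
  + 125.72.0.0/14 (H1) depth=14
  + 125.72.0.0/16 (H4) depth=16
  Q 125.72.0.34: descend 0111110101001000 ; hops seen [H1,H4] ; pick H4
  - 125.72.0.0/14 clear@14
  + 174.248.66.0/24 (H3) depth=24
  + 174.248.66.0/24 (H0) depth=24
  Q 125.72.0.123: descend 0111110101001000 ; hops seen [H4] ; pick H4
  + 174.248.66.253/32 (H5) depth=32
  + 174.248.64.0/20 (H3) depth=20
  Q 174.248.64.91: descend 1010111011111000010000 ; hops seen [H3] ; pick H3
  + 125.72.102.96/28 (H1) depth=28
  + 125.72.96.0/21 (H3) depth=21
  Q 174.248.66.32: descend 101011101111100001000010 ; hops seen [H3,H0] ; pick H0
  Q 174.248.64.0: descend 1010111011111000010000 ; hops seen [H3] ; pick H3
  - 125.72.96.0/21 clear@21
  - 174.248.66.0/24 clear@24
  Q 125.72.102.96: descend 0111110101001000011001100110 ; hops seen [H4,H1] ; pick H1
  + 125.72.0.0/15 (H6) depth=15
  Q 125.72.2.239: descend 01111101010010000 ; hops seen [H6,H4] ; pick H4
  + 125.72.96.0/20 (H4) depth=20
  Q 125.72.0.2: descend 01111101010010000 ; hops seen [H6,H4] ; pick H4
  Q 125.72.0.170: descend 01111101010010000 ; hops seen [H6,H4] ; pick H4
  + 174.248.64.0/20 (H4) depth=20
  + 174.248.66.0/24 (H0) depth=24
  + 125.72.102.102/32 (H1) depth=32
  Q 125.72.102.97: descend 01111101010010000110011001100 ; hops seen [H6,H4,H4,H1] ; pick H1
  + 174.248.64.0/20 (H6) depth=20
  - 125.72.0.0/15 clear@15
  Q 107.117.150.219: descend 011 ; hops seen [∅] ; pick no-route
  - 174.248.66.253/32 clear@32
  - 125.72.0.0/16 clear@16
  Q 174.248.64.33: descend 1010111011111000010000 ; hops seen [H6] ; pick H6
  + 125.72.0.0/15 (H6) depth=15
  - 174.248.64.0/20 clear@20
  Q 174.248.66.36: descend 101011101111100001000010 ; hops seen [H0] ; pick H0
  - 125.72.0.0/15 clear@15

== LOOKUPS ==
["H4","H4","H3","H0","H3","H1","H4","H4","H4","H1","no-route","H6","H0"]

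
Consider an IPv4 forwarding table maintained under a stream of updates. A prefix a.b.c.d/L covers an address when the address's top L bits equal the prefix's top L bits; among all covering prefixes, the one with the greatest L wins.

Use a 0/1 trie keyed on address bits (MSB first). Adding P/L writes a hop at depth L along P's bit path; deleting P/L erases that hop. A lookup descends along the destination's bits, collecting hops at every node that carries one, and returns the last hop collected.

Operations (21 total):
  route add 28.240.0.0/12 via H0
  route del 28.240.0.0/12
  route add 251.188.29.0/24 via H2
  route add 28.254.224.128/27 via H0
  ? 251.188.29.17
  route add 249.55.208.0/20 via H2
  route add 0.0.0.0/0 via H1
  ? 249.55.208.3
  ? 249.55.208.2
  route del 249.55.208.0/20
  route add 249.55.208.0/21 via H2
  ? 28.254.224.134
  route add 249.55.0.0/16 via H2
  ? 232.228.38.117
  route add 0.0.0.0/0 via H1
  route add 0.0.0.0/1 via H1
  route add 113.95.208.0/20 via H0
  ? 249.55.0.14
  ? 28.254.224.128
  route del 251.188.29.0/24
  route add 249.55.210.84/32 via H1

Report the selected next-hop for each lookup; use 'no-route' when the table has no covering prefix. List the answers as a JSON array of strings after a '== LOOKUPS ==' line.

Trace:
  add 28.240.0.0/12 -> H0 at depth 12
  del 28.240.0.0/12 (clear depth 12)
  add 251.188.29.0/24 -> H2 at depth 24
  add 28.254.224.128/27 -> H0 at depth 27
  ? 251.188.29.17  path d0:-→d1:-→d2:-→d3:-→d4:-→d5:-→d6:-→d7:-→d8:-→d9:-→d10:-→d11:-→d12:-→d13:-→d14:-→d15:-→d16:-→d17:-→d18:-→d19:-→d20:-→d21:-→d22:-→d23:-→d24:H2  best=H2
  add 249.55.208.0/20 -> H2 at depth 20
  add 0.0.0.0/0 -> H1 at depth 0
  ? 249.55.208.3  path d0:H1→d1:-→d2:-→d3:-→d4:-→d5:-→d6:-→d7:-→d8:-→d9:-→d10:-→d11:-→d12:-→d13:-→d14:-→d15:-→d16:-→d17:-→d18:-→d19:-→d20:H2  best=H2
  ? 249.55.208.2  path d0:H1→d1:-→d2:-→d3:-→d4:-→d5:-→d6:-→d7:-→d8:-→d9:-→d10:-→d11:-→d12:-→d13:-→d14:-→d15:-→d16:-→d17:-→d18:-→d19:-→d20:H2  best=H2
  del 249.55.208.0/20 (clear depth 20)
  add 249.55.208.0/21 -> H2 at depth 21
  ? 28.254.224.134  path d0:H1→d1:-→d2:-→d3:-→d4:-→d5:-→d6:-→d7:-→d8:-→d9:-→d10:-→d11:-→d12:-→d13:-→d14:-→d15:-→d16:-→d17:-→d18:-→d19:-→d20:-→d21:-→d22:-→d23:-→d24:-→d25:-→d26:-→d27:H0  best=H0
  add 249.55.0.0/16 -> H2 at depth 16
  ? 232.228.38.117  path d0:H1→d1:-→d2:-→d3:-  best=H1
  add 0.0.0.0/0 -> H1 at depth 0
  add 0.0.0.0/1 -> H1 at depth 1
  add 113.95.208.0/20 -> H0 at depth 20
  ? 249.55.0.14  path d0:H1→d1:-→d2:-→d3:-→d4:-→d5:-→d6:-→d7:-→d8:-→d9:-→d10:-→d11:-→d12:-→d13:-→d14:-→d15:-→d16:H2  best=H2
  ? 28.254.224.128  path d0:H1→d1:H1→d2:-→d3:-→d4:-→d5:-→d6:-→d7:-→d8:-→d9:-→d10:-→d11:-→d12:-→d13:-→d14:-→d15:-→d16:-→d17:-→d18:-→d19:-→d20:-→d21:-→d22:-→d23:-→d24:-→d25:-→d26:-→d27:H0  best=H0
  del 251.188.29.0/24 (clear depth 24)
  add 249.55.210.84/32 -> H1 at depth 32

== LOOKUPS ==
["H2","H2","H2","H0","H1","H2","H0"]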